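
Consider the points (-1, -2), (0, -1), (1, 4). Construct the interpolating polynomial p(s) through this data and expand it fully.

p(s) = 2s^2 + 3s - 1

Newton's divided differences:
p[-1,0] = (-1 - (-2)) / (0 - (-1)) = 1
p[0,1] = (4 - (-1)) / (1 - 0) = 5
p[-1,0,1] = (5 - 1) / (1 - (-1)) = 2
p(s) = -2 + 1·(s + 1) + 2·(s + 1)s
Expanding: p(s) = 2s^2 + 3s - 1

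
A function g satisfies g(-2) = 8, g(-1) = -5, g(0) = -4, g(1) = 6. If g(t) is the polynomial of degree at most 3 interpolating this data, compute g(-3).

Using Newton's divided-difference form:
g[-2,-1] = (-5 - 8) / (-1 - (-2)) = -13
g[-1,0] = (-4 - (-5)) / (0 - (-1)) = 1
g[0,1] = (6 - (-4)) / (1 - 0) = 10
g[-2,-1,0] = (1 - (-13)) / (0 - (-2)) = 7
g[-1,0,1] = (10 - 1) / (1 - (-1)) = 9/2
g[-2,-1,0,1] = (9/2 - 7) / (1 - (-2)) = -5/6
g(-3) = 8 + (-13)·(-1) + 7·(-1)·(-2) + (-5/6)·(-1)·(-2)·(-3) = 40

40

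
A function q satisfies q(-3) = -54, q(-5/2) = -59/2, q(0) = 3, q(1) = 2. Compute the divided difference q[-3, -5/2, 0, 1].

q[-3,-5/2] = (-59/2 - (-54)) / (-5/2 - (-3)) = 49
q[-5/2,0] = (3 - (-59/2)) / (0 - (-5/2)) = 13
q[0,1] = (2 - 3) / (1 - 0) = -1
q[-3,-5/2,0] = (13 - 49) / (0 - (-3)) = -12
q[-5/2,0,1] = (-1 - 13) / (1 - (-5/2)) = -4
q[-3,-5/2,0,1] = (-4 - (-12)) / (1 - (-3)) = 2

2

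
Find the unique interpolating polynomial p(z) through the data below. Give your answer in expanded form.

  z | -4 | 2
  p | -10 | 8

p(z) = 3z + 2

L_0(z) = (z - 2) / [-6] = -(1/6)z + 1/3
L_1(z) = (z + 4) / [6] = (1/6)z + 2/3
p(z) = (-10)·L_0 + 8·L_1
  (-10)·L_0(z) = (5/3)z - 10/3
  8·L_1(z) = (4/3)z + 16/3
Adding term by term: 3z + 2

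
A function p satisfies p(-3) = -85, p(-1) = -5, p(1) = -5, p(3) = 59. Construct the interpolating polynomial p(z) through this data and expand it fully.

p(z) = 3z^3 - z^2 - 3z - 4

Build the Lagrange basis polynomials:
L_0(z) = (z + 1)(z - 1)(z - 3) / [-48] = -(1/48)z^3 + (1/16)z^2 + (1/48)z - 1/16
L_1(z) = (z + 3)(z - 1)(z - 3) / [16] = (1/16)z^3 - (1/16)z^2 - (9/16)z + 9/16
L_2(z) = (z + 3)(z + 1)(z - 3) / [-16] = -(1/16)z^3 - (1/16)z^2 + (9/16)z + 9/16
L_3(z) = (z + 3)(z + 1)(z - 1) / [48] = (1/48)z^3 + (1/16)z^2 - (1/48)z - 1/16
p(z) = (-85)·L_0 + (-5)·L_1 + (-5)·L_2 + 59·L_3
  (-85)·L_0(z) = (85/48)z^3 - (85/16)z^2 - (85/48)z + 85/16
  (-5)·L_1(z) = -(5/16)z^3 + (5/16)z^2 + (45/16)z - 45/16
  (-5)·L_2(z) = (5/16)z^3 + (5/16)z^2 - (45/16)z - 45/16
  59·L_3(z) = (59/48)z^3 + (59/16)z^2 - (59/48)z - 59/16
Adding term by term: 3z^3 - z^2 - 3z - 4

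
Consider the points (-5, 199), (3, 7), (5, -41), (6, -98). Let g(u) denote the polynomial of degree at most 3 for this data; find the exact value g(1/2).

41/8

L_0(1/2) = (-5/2)·(-9/2)·(-11/2)/[(-8)·(-10)·(-11)] = 9/128
L_1(1/2) = (11/2)·(-9/2)·(-11/2)/[(8)·(-2)·(-3)] = 363/128
L_2(1/2) = (11/2)·(-5/2)·(-11/2)/[(10)·(2)·(-1)] = -121/32
L_3(1/2) = (11/2)·(-5/2)·(-9/2)/[(11)·(3)·(1)] = 15/8
Sum: 199·(9/128) + 7·(363/128) + (-41)·(-121/32) + (-98)·(15/8) = 41/8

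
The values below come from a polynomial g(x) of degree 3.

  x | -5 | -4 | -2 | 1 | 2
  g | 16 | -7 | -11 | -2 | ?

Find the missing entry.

The 4 known values determine g uniquely (degree ≤ 3).
L_0(2) = (6)·(4)·(1)/[(-1)·(-3)·(-6)] = -4/3
L_1(2) = (7)·(4)·(1)/[(1)·(-2)·(-5)] = 14/5
L_2(2) = (7)·(6)·(1)/[(3)·(2)·(-3)] = -7/3
L_3(2) = (7)·(6)·(4)/[(6)·(5)·(3)] = 28/15
Sum: 16·(-4/3) + (-7)·(14/5) + (-11)·(-7/3) + (-2)·(28/15) = -19

-19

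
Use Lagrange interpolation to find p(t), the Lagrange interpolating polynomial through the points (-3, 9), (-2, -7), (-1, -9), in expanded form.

Build the Lagrange basis polynomials:
L_0(t) = (t + 2)(t + 1) / [2] = (1/2)t^2 + (3/2)t + 1
L_1(t) = (t + 3)(t + 1) / [-1] = -t^2 - 4t - 3
L_2(t) = (t + 3)(t + 2) / [2] = (1/2)t^2 + (5/2)t + 3
p(t) = 9·L_0 + (-7)·L_1 + (-9)·L_2
  9·L_0(t) = (9/2)t^2 + (27/2)t + 9
  (-7)·L_1(t) = 7t^2 + 28t + 21
  (-9)·L_2(t) = -(9/2)t^2 - (45/2)t - 27
Adding term by term: 7t^2 + 19t + 3

p(t) = 7t^2 + 19t + 3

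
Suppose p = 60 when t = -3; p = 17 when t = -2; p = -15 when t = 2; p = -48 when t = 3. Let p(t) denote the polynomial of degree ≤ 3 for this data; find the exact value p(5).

-228

L_0(5) = (7)·(3)·(2)/[(-1)·(-5)·(-6)] = -7/5
L_1(5) = (8)·(3)·(2)/[(1)·(-4)·(-5)] = 12/5
L_2(5) = (8)·(7)·(2)/[(5)·(4)·(-1)] = -28/5
L_3(5) = (8)·(7)·(3)/[(6)·(5)·(1)] = 28/5
Sum: 60·(-7/5) + 17·(12/5) + (-15)·(-28/5) + (-48)·(28/5) = -228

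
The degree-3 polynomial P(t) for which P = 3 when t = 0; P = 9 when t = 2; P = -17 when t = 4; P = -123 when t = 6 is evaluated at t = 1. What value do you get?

7

Evaluate each Lagrange basis at t = 1:
L_0(1) = (-1)·(-3)·(-5)/[(-2)·(-4)·(-6)] = 5/16
L_1(1) = (1)·(-3)·(-5)/[(2)·(-2)·(-4)] = 15/16
L_2(1) = (1)·(-1)·(-5)/[(4)·(2)·(-2)] = -5/16
L_3(1) = (1)·(-1)·(-3)/[(6)·(4)·(2)] = 1/16
Sum: 3·(5/16) + 9·(15/16) + (-17)·(-5/16) + (-123)·(1/16) = 7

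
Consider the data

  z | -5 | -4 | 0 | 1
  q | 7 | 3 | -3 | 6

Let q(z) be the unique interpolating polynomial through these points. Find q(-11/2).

Using Newton's divided-difference form:
q[-5,-4] = (3 - 7) / (-4 - (-5)) = -4
q[-4,0] = (-3 - 3) / (0 - (-4)) = -3/2
q[0,1] = (6 - (-3)) / (1 - 0) = 9
q[-5,-4,0] = (-3/2 - (-4)) / (0 - (-5)) = 1/2
q[-4,0,1] = (9 - (-3/2)) / (1 - (-4)) = 21/10
q[-5,-4,0,1] = (21/10 - 1/2) / (1 - (-5)) = 4/15
q(-11/2) = 7 + (-4)·(-1/2) + (1/2)·(-1/2)·(-3/2) + (4/15)·(-1/2)·(-3/2)·(-11/2) = 331/40

331/40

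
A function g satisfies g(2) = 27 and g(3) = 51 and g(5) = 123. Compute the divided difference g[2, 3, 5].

g[2,3] = (51 - 27) / (3 - 2) = 24
g[3,5] = (123 - 51) / (5 - 3) = 36
g[2,3,5] = (36 - 24) / (5 - 2) = 4

4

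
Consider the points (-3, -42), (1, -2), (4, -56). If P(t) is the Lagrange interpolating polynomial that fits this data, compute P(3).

Evaluate each Lagrange basis at t = 3:
L_0(3) = (2)·(-1)/[(-4)·(-7)] = -1/14
L_1(3) = (6)·(-1)/[(4)·(-3)] = 1/2
L_2(3) = (6)·(2)/[(7)·(3)] = 4/7
Sum: (-42)·(-1/14) + (-2)·(1/2) + (-56)·(4/7) = -30

-30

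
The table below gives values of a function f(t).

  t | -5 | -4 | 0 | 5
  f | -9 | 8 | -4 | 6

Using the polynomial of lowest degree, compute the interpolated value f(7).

L_0(7) = (11)·(7)·(2)/[(-1)·(-5)·(-10)] = -77/25
L_1(7) = (12)·(7)·(2)/[(1)·(-4)·(-9)] = 14/3
L_2(7) = (12)·(11)·(2)/[(5)·(4)·(-5)] = -66/25
L_3(7) = (12)·(11)·(7)/[(10)·(9)·(5)] = 154/75
Sum: (-9)·(-77/25) + 8·(14/3) + (-4)·(-66/25) + 6·(154/75) = 1319/15

1319/15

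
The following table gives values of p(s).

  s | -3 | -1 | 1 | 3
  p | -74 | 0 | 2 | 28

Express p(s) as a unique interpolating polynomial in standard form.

L_0(s) = (s + 1)(s - 1)(s - 3) / [-48] = -(1/48)s^3 + (1/16)s^2 + (1/48)s - 1/16
L_1(s) = (s + 3)(s - 1)(s - 3) / [16] = (1/16)s^3 - (1/16)s^2 - (9/16)s + 9/16
L_2(s) = (s + 3)(s + 1)(s - 3) / [-16] = -(1/16)s^3 - (1/16)s^2 + (9/16)s + 9/16
L_3(s) = (s + 3)(s + 1)(s - 1) / [48] = (1/48)s^3 + (1/16)s^2 - (1/48)s - 1/16
p(s) = (-74)·L_0 + 0·L_1 + 2·L_2 + 28·L_3
  (-74)·L_0(s) = (37/24)s^3 - (37/8)s^2 - (37/24)s + 37/8
  0·L_1(s) = 0
  2·L_2(s) = -(1/8)s^3 - (1/8)s^2 + (9/8)s + 9/8
  28·L_3(s) = (7/12)s^3 + (7/4)s^2 - (7/12)s - 7/4
Adding term by term: 2s^3 - 3s^2 - s + 4

p(s) = 2s^3 - 3s^2 - s + 4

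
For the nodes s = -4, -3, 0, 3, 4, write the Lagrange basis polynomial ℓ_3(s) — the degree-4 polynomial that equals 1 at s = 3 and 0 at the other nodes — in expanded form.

ℓ_3(s) = (s + 4)(s + 3)s(s - 4) / [(7)·(6)·(3)·(-1)]
       = (s^4 + 3s^3 - 16s^2 - 48s) / (-126)

ℓ_3(s) = -(1/126)s^4 - (1/42)s^3 + (8/63)s^2 + (8/21)s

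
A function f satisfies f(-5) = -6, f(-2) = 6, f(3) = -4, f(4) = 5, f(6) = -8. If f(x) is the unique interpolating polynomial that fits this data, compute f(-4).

4559/297

Evaluate each Lagrange basis at x = -4:
L_0(-4) = (-2)·(-7)·(-8)·(-10)/[(-3)·(-8)·(-9)·(-11)] = 140/297
L_1(-4) = (1)·(-7)·(-8)·(-10)/[(3)·(-5)·(-6)·(-8)] = 7/9
L_2(-4) = (1)·(-2)·(-8)·(-10)/[(8)·(5)·(-1)·(-3)] = -4/3
L_3(-4) = (1)·(-2)·(-7)·(-10)/[(9)·(6)·(1)·(-2)] = 35/27
L_4(-4) = (1)·(-2)·(-7)·(-8)/[(11)·(8)·(3)·(2)] = -7/33
Sum: (-6)·(140/297) + 6·(7/9) + (-4)·(-4/3) + 5·(35/27) + (-8)·(-7/33) = 4559/297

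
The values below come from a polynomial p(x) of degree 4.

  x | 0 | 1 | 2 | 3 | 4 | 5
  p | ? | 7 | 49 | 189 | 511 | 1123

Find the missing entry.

3

The 5 known values determine p uniquely (degree ≤ 4).
Evaluate each Lagrange basis at x = 0:
L_0(0) = (-2)·(-3)·(-4)·(-5)/[(-1)·(-2)·(-3)·(-4)] = 5
L_1(0) = (-1)·(-3)·(-4)·(-5)/[(1)·(-1)·(-2)·(-3)] = -10
L_2(0) = (-1)·(-2)·(-4)·(-5)/[(2)·(1)·(-1)·(-2)] = 10
L_3(0) = (-1)·(-2)·(-3)·(-5)/[(3)·(2)·(1)·(-1)] = -5
L_4(0) = (-1)·(-2)·(-3)·(-4)/[(4)·(3)·(2)·(1)] = 1
Sum: 7·(5) + 49·(-10) + 189·(10) + 511·(-5) + 1123·(1) = 3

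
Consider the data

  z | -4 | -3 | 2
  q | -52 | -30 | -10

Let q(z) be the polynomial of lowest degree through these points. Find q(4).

L_0(4) = (7)·(2)/[(-1)·(-6)] = 7/3
L_1(4) = (8)·(2)/[(1)·(-5)] = -16/5
L_2(4) = (8)·(7)/[(6)·(5)] = 28/15
Sum: (-52)·(7/3) + (-30)·(-16/5) + (-10)·(28/15) = -44

-44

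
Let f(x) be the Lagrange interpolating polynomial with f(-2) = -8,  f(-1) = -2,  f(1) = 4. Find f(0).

L_0(0) = (1)·(-1)/[(-1)·(-3)] = -1/3
L_1(0) = (2)·(-1)/[(1)·(-2)] = 1
L_2(0) = (2)·(1)/[(3)·(2)] = 1/3
Sum: (-8)·(-1/3) + (-2)·(1) + 4·(1/3) = 2

2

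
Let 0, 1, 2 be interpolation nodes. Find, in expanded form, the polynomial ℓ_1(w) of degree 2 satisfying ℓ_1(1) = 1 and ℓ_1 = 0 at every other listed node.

ℓ_1(w) = -w^2 + 2w

ℓ_1(w) = w(w - 2) / [(1)·(-1)]
       = (w^2 - 2w) / (-1)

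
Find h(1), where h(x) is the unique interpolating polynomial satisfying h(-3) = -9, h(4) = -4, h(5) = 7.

Evaluate each Lagrange basis at x = 1:
L_0(1) = (-3)·(-4)/[(-7)·(-8)] = 3/14
L_1(1) = (4)·(-4)/[(7)·(-1)] = 16/7
L_2(1) = (4)·(-3)/[(8)·(1)] = -3/2
Sum: (-9)·(3/14) + (-4)·(16/7) + 7·(-3/2) = -151/7

-151/7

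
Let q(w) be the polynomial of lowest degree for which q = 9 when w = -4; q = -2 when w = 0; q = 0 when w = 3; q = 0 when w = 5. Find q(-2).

Using Newton's divided-difference form:
q[-4,0] = (-2 - 9) / (0 - (-4)) = -11/4
q[0,3] = (0 - (-2)) / (3 - 0) = 2/3
q[3,5] = (0 - 0) / (5 - 3) = 0
q[-4,0,3] = (2/3 - (-11/4)) / (3 - (-4)) = 41/84
q[0,3,5] = (0 - 2/3) / (5 - 0) = -2/15
q[-4,0,3,5] = (-2/15 - 41/84) / (5 - (-4)) = -29/420
q(-2) = 9 + (-11/4)·(2) + (41/84)·(2)·(-2) + (-29/420)·(2)·(-2)·(-5) = 1/6

1/6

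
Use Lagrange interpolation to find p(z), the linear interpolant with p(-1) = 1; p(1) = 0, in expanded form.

L_0(z) = (z - 1) / [-2] = -(1/2)z + 1/2
L_1(z) = (z + 1) / [2] = (1/2)z + 1/2
p(z) = 1·L_0 + 0·L_1
  1·L_0(z) = -(1/2)z + 1/2
  0·L_1(z) = 0
Adding term by term: -(1/2)z + 1/2

p(z) = -(1/2)z + 1/2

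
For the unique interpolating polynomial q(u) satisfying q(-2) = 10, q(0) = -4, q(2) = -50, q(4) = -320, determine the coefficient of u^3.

Build the Lagrange basis polynomials:
L_0(u) = u(u - 2)(u - 4) / [-48] = -(1/48)u^3 + (1/8)u^2 - (1/6)u
L_1(u) = (u + 2)(u - 2)(u - 4) / [16] = (1/16)u^3 - (1/4)u^2 - (1/4)u + 1
L_2(u) = (u + 2)u(u - 4) / [-16] = -(1/16)u^3 + (1/8)u^2 + (1/2)u
L_3(u) = (u + 2)u(u - 2) / [48] = (1/48)u^3 - (1/12)u
q(u) = 10·L_0 + (-4)·L_1 + (-50)·L_2 + (-320)·L_3
Only the coefficient of u^3 is needed; take it from each L_i and combine:
10·(-1/48) + (-4)·(1/16) + (-50)·(-1/16) + (-320)·(1/48) = -4

-4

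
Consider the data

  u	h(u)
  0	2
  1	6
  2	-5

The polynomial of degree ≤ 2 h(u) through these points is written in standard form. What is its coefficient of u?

23/2

L_0(u) = (u - 1)(u - 2) / [2] = (1/2)u^2 - (3/2)u + 1
L_1(u) = u(u - 2) / [-1] = -u^2 + 2u
L_2(u) = u(u - 1) / [2] = (1/2)u^2 - (1/2)u
h(u) = 2·L_0 + 6·L_1 + (-5)·L_2
Only the coefficient of u is needed; take it from each L_i and combine:
2·(-3/2) + 6·(2) + (-5)·(-1/2) = 23/2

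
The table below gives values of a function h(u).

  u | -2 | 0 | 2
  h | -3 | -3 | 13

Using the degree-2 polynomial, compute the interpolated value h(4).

45

Using Newton's divided-difference form:
h[-2,0] = (-3 - (-3)) / (0 - (-2)) = 0
h[0,2] = (13 - (-3)) / (2 - 0) = 8
h[-2,0,2] = (8 - 0) / (2 - (-2)) = 2
h(4) = -3 + 0·(6) + 2·(6)·(4) = 45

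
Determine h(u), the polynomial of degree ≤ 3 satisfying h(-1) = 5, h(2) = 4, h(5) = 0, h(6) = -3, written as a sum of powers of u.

L_0(u) = (u - 2)(u - 5)(u - 6) / [-126] = -(1/126)u^3 + (13/126)u^2 - (26/63)u + 10/21
L_1(u) = (u + 1)(u - 5)(u - 6) / [36] = (1/36)u^3 - (5/18)u^2 + (19/36)u + 5/6
L_2(u) = (u + 1)(u - 2)(u - 6) / [-18] = -(1/18)u^3 + (7/18)u^2 - (2/9)u - 2/3
L_3(u) = (u + 1)(u - 2)(u - 5) / [28] = (1/28)u^3 - (3/14)u^2 + (3/28)u + 5/14
h(u) = 5·L_0 + 4·L_1 + 0·L_2 + (-3)·L_3
  5·L_0(u) = -(5/126)u^3 + (65/126)u^2 - (130/63)u + 50/21
  4·L_1(u) = (1/9)u^3 - (10/9)u^2 + (19/9)u + 10/3
  0·L_2(u) = 0
  (-3)·L_3(u) = -(3/28)u^3 + (9/14)u^2 - (9/28)u - 15/14
Adding term by term: -(1/28)u^3 + (1/21)u^2 - (23/84)u + 65/14

h(u) = -(1/28)u^3 + (1/21)u^2 - (23/84)u + 65/14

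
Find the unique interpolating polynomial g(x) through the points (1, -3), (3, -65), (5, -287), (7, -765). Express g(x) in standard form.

g(x) = -2x^3 - 2x^2 + 3x - 2

Build the Lagrange basis polynomials:
L_0(x) = (x - 3)(x - 5)(x - 7) / [-48] = -(1/48)x^3 + (5/16)x^2 - (71/48)x + 35/16
L_1(x) = (x - 1)(x - 5)(x - 7) / [16] = (1/16)x^3 - (13/16)x^2 + (47/16)x - 35/16
L_2(x) = (x - 1)(x - 3)(x - 7) / [-16] = -(1/16)x^3 + (11/16)x^2 - (31/16)x + 21/16
L_3(x) = (x - 1)(x - 3)(x - 5) / [48] = (1/48)x^3 - (3/16)x^2 + (23/48)x - 5/16
g(x) = (-3)·L_0 + (-65)·L_1 + (-287)·L_2 + (-765)·L_3
  (-3)·L_0(x) = (1/16)x^3 - (15/16)x^2 + (71/16)x - 105/16
  (-65)·L_1(x) = -(65/16)x^3 + (845/16)x^2 - (3055/16)x + 2275/16
  (-287)·L_2(x) = (287/16)x^3 - (3157/16)x^2 + (8897/16)x - 6027/16
  (-765)·L_3(x) = -(255/16)x^3 + (2295/16)x^2 - (5865/16)x + 3825/16
Adding term by term: -2x^3 - 2x^2 + 3x - 2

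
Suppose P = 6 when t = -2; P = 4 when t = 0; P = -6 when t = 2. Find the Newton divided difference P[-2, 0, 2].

-1

P[-2,0] = (4 - 6) / (0 - (-2)) = -1
P[0,2] = (-6 - 4) / (2 - 0) = -5
P[-2,0,2] = (-5 - (-1)) / (2 - (-2)) = -1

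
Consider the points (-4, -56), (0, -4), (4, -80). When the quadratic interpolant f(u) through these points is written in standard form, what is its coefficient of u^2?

The leading coefficient equals the top divided difference f[-4,0,4].
f[-4,0] = (-4 - (-56)) / (0 - (-4)) = 13
f[0,4] = (-80 - (-4)) / (4 - 0) = -19
f[-4,0,4] = (-19 - 13) / (4 - (-4)) = -4

-4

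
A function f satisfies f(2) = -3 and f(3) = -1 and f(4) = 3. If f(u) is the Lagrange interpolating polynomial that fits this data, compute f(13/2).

Evaluate each Lagrange basis at u = 13/2:
L_0(13/2) = (7/2)·(5/2)/[(-1)·(-2)] = 35/8
L_1(13/2) = (9/2)·(5/2)/[(1)·(-1)] = -45/4
L_2(13/2) = (9/2)·(7/2)/[(2)·(1)] = 63/8
Sum: (-3)·(35/8) + (-1)·(-45/4) + 3·(63/8) = 87/4

87/4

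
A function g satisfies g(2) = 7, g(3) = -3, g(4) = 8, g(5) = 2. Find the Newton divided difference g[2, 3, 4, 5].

-19/3

g[2,3] = (-3 - 7) / (3 - 2) = -10
g[3,4] = (8 - (-3)) / (4 - 3) = 11
g[4,5] = (2 - 8) / (5 - 4) = -6
g[2,3,4] = (11 - (-10)) / (4 - 2) = 21/2
g[3,4,5] = (-6 - 11) / (5 - 3) = -17/2
g[2,3,4,5] = (-17/2 - 21/2) / (5 - 2) = -19/3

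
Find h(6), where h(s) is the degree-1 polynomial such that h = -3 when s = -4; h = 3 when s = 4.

Evaluate each Lagrange basis at s = 6:
L_0(6) = (2)/[(-8)] = -1/4
L_1(6) = (10)/[(8)] = 5/4
Sum: (-3)·(-1/4) + 3·(5/4) = 9/2

9/2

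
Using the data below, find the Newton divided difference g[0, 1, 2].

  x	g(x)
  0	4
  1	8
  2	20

g[0,1] = (8 - 4) / (1 - 0) = 4
g[1,2] = (20 - 8) / (2 - 1) = 12
g[0,1,2] = (12 - 4) / (2 - 0) = 4

4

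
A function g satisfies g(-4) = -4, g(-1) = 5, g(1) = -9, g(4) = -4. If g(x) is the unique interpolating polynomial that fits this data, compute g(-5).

L_0(-5) = (-4)·(-6)·(-9)/[(-3)·(-5)·(-8)] = 9/5
L_1(-5) = (-1)·(-6)·(-9)/[(3)·(-2)·(-5)] = -9/5
L_2(-5) = (-1)·(-4)·(-9)/[(5)·(2)·(-3)] = 6/5
L_3(-5) = (-1)·(-4)·(-6)/[(8)·(5)·(3)] = -1/5
Sum: (-4)·(9/5) + 5·(-9/5) + (-9)·(6/5) + (-4)·(-1/5) = -131/5

-131/5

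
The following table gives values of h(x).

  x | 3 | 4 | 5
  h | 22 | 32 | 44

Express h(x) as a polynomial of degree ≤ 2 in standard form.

Build the Lagrange basis polynomials:
L_0(x) = (x - 4)(x - 5) / [2] = (1/2)x^2 - (9/2)x + 10
L_1(x) = (x - 3)(x - 5) / [-1] = -x^2 + 8x - 15
L_2(x) = (x - 3)(x - 4) / [2] = (1/2)x^2 - (7/2)x + 6
h(x) = 22·L_0 + 32·L_1 + 44·L_2
  22·L_0(x) = 11x^2 - 99x + 220
  32·L_1(x) = -32x^2 + 256x - 480
  44·L_2(x) = 22x^2 - 154x + 264
Adding term by term: x^2 + 3x + 4

h(x) = x^2 + 3x + 4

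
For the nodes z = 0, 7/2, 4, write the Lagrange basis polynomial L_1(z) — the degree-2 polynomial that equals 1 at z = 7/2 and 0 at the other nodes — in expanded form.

L_1(z) = z(z - 4) / [(7/2)·(-1/2)]
       = (z^2 - 4z) / (-7/4)

L_1(z) = -(4/7)z^2 + (16/7)z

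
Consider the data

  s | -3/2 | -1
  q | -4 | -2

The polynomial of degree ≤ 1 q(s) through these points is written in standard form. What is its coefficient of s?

4

The leading coefficient equals the top divided difference q[-3/2,-1].
q[-3/2,-1] = (-2 - (-4)) / (-1 - (-3/2)) = 4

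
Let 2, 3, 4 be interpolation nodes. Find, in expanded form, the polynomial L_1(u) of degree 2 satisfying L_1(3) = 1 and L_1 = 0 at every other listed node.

L_1(u) = -u^2 + 6u - 8

L_1(u) = (u - 2)(u - 4) / [(1)·(-1)]
       = (u^2 - 6u + 8) / (-1)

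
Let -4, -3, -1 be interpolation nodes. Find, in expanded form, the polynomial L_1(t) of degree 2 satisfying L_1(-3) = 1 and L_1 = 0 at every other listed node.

L_1(t) = (t + 4)(t + 1) / [(1)·(-2)]
       = (t^2 + 5t + 4) / (-2)

L_1(t) = -(1/2)t^2 - (5/2)t - 2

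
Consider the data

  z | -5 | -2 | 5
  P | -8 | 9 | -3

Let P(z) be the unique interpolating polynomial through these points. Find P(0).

272/21

Evaluate each Lagrange basis at z = 0:
L_0(0) = (2)·(-5)/[(-3)·(-10)] = -1/3
L_1(0) = (5)·(-5)/[(3)·(-7)] = 25/21
L_2(0) = (5)·(2)/[(10)·(7)] = 1/7
Sum: (-8)·(-1/3) + 9·(25/21) + (-3)·(1/7) = 272/21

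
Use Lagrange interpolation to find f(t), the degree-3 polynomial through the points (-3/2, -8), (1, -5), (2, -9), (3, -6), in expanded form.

Build the Lagrange basis polynomials:
L_0(t) = (t - 1)(t - 2)(t - 3) / [-315/8] = -(8/315)t^3 + (16/105)t^2 - (88/315)t + 16/105
L_1(t) = (t + 3/2)(t - 2)(t - 3) / [5] = (1/5)t^3 - (7/10)t^2 - (3/10)t + 9/5
L_2(t) = (t + 3/2)(t - 1)(t - 3) / [-7/2] = -(2/7)t^3 + (5/7)t^2 + (6/7)t - 9/7
L_3(t) = (t + 3/2)(t - 1)(t - 2) / [9] = (1/9)t^3 - (1/6)t^2 - (5/18)t + 1/3
f(t) = (-8)·L_0 + (-5)·L_1 + (-9)·L_2 + (-6)·L_3
  (-8)·L_0(t) = (64/315)t^3 - (128/105)t^2 + (704/315)t - 128/105
  (-5)·L_1(t) = -t^3 + (7/2)t^2 + (3/2)t - 9
  (-9)·L_2(t) = (18/7)t^3 - (45/7)t^2 - (54/7)t + 81/7
  (-6)·L_3(t) = -(2/3)t^3 + t^2 + (5/3)t - 2
Adding term by term: (349/315)t^3 - (661/210)t^2 - (1457/630)t - 68/105

f(t) = (349/315)t^3 - (661/210)t^2 - (1457/630)t - 68/105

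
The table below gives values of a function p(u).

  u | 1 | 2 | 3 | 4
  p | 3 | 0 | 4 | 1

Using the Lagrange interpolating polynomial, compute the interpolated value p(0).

L_0(0) = (-2)·(-3)·(-4)/[(-1)·(-2)·(-3)] = 4
L_1(0) = (-1)·(-3)·(-4)/[(1)·(-1)·(-2)] = -6
L_2(0) = (-1)·(-2)·(-4)/[(2)·(1)·(-1)] = 4
L_3(0) = (-1)·(-2)·(-3)/[(3)·(2)·(1)] = -1
Sum: 3·(4) + 0 + 4·(4) + 1·(-1) = 27

27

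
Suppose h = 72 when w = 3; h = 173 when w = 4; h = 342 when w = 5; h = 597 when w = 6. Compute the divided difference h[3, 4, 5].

h[3,4] = (173 - 72) / (4 - 3) = 101
h[4,5] = (342 - 173) / (5 - 4) = 169
h[3,4,5] = (169 - 101) / (5 - 3) = 34

34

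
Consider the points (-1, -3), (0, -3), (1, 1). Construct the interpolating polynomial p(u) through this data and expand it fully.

p(u) = 2u^2 + 2u - 3

Build the Lagrange basis polynomials:
L_0(u) = u(u - 1) / [2] = (1/2)u^2 - (1/2)u
L_1(u) = (u + 1)(u - 1) / [-1] = -u^2 + 1
L_2(u) = (u + 1)u / [2] = (1/2)u^2 + (1/2)u
p(u) = (-3)·L_0 + (-3)·L_1 + 1·L_2
  (-3)·L_0(u) = -(3/2)u^2 + (3/2)u
  (-3)·L_1(u) = 3u^2 - 3
  1·L_2(u) = (1/2)u^2 + (1/2)u
Adding term by term: 2u^2 + 2u - 3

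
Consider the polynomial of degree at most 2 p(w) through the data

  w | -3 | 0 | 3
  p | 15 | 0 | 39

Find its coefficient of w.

4

L_0(w) = w(w - 3) / [18] = (1/18)w^2 - (1/6)w
L_1(w) = (w + 3)(w - 3) / [-9] = -(1/9)w^2 + 1
L_2(w) = (w + 3)w / [18] = (1/18)w^2 + (1/6)w
p(w) = 15·L_0 + 0·L_1 + 39·L_2
Only the coefficient of w is needed; take it from each L_i and combine:
15·(-1/6) + 0·(0) + 39·(1/6) = 4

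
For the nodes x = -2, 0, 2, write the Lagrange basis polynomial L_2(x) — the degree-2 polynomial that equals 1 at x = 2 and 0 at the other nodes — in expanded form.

L_2(x) = (x + 2)x / [(4)·(2)]
       = (x^2 + 2x) / (8)

L_2(x) = (1/8)x^2 + (1/4)x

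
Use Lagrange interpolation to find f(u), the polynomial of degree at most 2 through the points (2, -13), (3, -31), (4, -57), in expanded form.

Build the Lagrange basis polynomials:
L_0(u) = (u - 3)(u - 4) / [2] = (1/2)u^2 - (7/2)u + 6
L_1(u) = (u - 2)(u - 4) / [-1] = -u^2 + 6u - 8
L_2(u) = (u - 2)(u - 3) / [2] = (1/2)u^2 - (5/2)u + 3
f(u) = (-13)·L_0 + (-31)·L_1 + (-57)·L_2
  (-13)·L_0(u) = -(13/2)u^2 + (91/2)u - 78
  (-31)·L_1(u) = 31u^2 - 186u + 248
  (-57)·L_2(u) = -(57/2)u^2 + (285/2)u - 171
Adding term by term: -4u^2 + 2u - 1

f(u) = -4u^2 + 2u - 1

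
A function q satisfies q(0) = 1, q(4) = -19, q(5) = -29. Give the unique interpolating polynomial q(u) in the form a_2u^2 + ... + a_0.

q(u) = -u^2 - u + 1

L_0(u) = (u - 4)(u - 5) / [20] = (1/20)u^2 - (9/20)u + 1
L_1(u) = u(u - 5) / [-4] = -(1/4)u^2 + (5/4)u
L_2(u) = u(u - 4) / [5] = (1/5)u^2 - (4/5)u
q(u) = 1·L_0 + (-19)·L_1 + (-29)·L_2
  1·L_0(u) = (1/20)u^2 - (9/20)u + 1
  (-19)·L_1(u) = (19/4)u^2 - (95/4)u
  (-29)·L_2(u) = -(29/5)u^2 + (116/5)u
Adding term by term: -u^2 - u + 1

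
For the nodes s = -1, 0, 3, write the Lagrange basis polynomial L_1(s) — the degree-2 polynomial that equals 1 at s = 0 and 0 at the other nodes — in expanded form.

L_1(s) = (s + 1)(s - 3) / [(1)·(-3)]
       = (s^2 - 2s - 3) / (-3)

L_1(s) = -(1/3)s^2 + (2/3)s + 1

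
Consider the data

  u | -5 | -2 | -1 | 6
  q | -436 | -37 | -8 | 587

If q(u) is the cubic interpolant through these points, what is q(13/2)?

6011/8

Using Newton's divided-difference form:
q[-5,-2] = (-37 - (-436)) / (-2 - (-5)) = 133
q[-2,-1] = (-8 - (-37)) / (-1 - (-2)) = 29
q[-1,6] = (587 - (-8)) / (6 - (-1)) = 85
q[-5,-2,-1] = (29 - 133) / (-1 - (-5)) = -26
q[-2,-1,6] = (85 - 29) / (6 - (-2)) = 7
q[-5,-2,-1,6] = (7 - (-26)) / (6 - (-5)) = 3
q(13/2) = -436 + 133·(23/2) + (-26)·(23/2)·(17/2) + 3·(23/2)·(17/2)·(15/2) = 6011/8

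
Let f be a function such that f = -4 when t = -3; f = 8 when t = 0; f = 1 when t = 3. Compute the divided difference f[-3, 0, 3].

f[-3,0] = (8 - (-4)) / (0 - (-3)) = 4
f[0,3] = (1 - 8) / (3 - 0) = -7/3
f[-3,0,3] = (-7/3 - 4) / (3 - (-3)) = -19/18

-19/18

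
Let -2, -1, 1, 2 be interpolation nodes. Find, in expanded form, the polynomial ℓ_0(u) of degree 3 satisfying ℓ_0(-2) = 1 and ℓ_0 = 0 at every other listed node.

ℓ_0(u) = (u + 1)(u - 1)(u - 2) / [(-1)·(-3)·(-4)]
       = (u^3 - 2u^2 - u + 2) / (-12)

ℓ_0(u) = -(1/12)u^3 + (1/6)u^2 + (1/12)u - 1/6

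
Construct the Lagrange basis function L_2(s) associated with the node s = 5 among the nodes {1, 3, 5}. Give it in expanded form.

L_2(s) = (s - 1)(s - 3) / [(4)·(2)]
       = (s^2 - 4s + 3) / (8)

L_2(s) = (1/8)s^2 - (1/2)s + 3/8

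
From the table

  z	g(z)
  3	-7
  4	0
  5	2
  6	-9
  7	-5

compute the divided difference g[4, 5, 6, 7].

g[4,5] = (2 - 0) / (5 - 4) = 2
g[5,6] = (-9 - 2) / (6 - 5) = -11
g[6,7] = (-5 - (-9)) / (7 - 6) = 4
g[4,5,6] = (-11 - 2) / (6 - 4) = -13/2
g[5,6,7] = (4 - (-11)) / (7 - 5) = 15/2
g[4,5,6,7] = (15/2 - (-13/2)) / (7 - 4) = 14/3

14/3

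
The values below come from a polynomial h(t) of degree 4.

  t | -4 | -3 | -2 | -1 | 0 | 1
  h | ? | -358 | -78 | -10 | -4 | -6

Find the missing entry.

-1096

The 5 known values determine h uniquely (degree ≤ 4).
Evaluate each Lagrange basis at t = -4:
L_0(-4) = (-2)·(-3)·(-4)·(-5)/[(-1)·(-2)·(-3)·(-4)] = 5
L_1(-4) = (-1)·(-3)·(-4)·(-5)/[(1)·(-1)·(-2)·(-3)] = -10
L_2(-4) = (-1)·(-2)·(-4)·(-5)/[(2)·(1)·(-1)·(-2)] = 10
L_3(-4) = (-1)·(-2)·(-3)·(-5)/[(3)·(2)·(1)·(-1)] = -5
L_4(-4) = (-1)·(-2)·(-3)·(-4)/[(4)·(3)·(2)·(1)] = 1
Sum: (-358)·(5) + (-78)·(-10) + (-10)·(10) + (-4)·(-5) + (-6)·(1) = -1096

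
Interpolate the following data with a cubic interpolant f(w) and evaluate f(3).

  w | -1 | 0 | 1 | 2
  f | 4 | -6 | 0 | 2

-20

Evaluate each Lagrange basis at w = 3:
L_0(3) = (3)·(2)·(1)/[(-1)·(-2)·(-3)] = -1
L_1(3) = (4)·(2)·(1)/[(1)·(-1)·(-2)] = 4
L_2(3) = (4)·(3)·(1)/[(2)·(1)·(-1)] = -6
L_3(3) = (4)·(3)·(2)/[(3)·(2)·(1)] = 4
Sum: 4·(-1) + (-6)·(4) + 0 + 2·(4) = -20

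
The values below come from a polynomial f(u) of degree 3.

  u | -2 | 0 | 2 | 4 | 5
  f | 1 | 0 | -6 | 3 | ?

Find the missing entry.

155/8

The 4 known values determine f uniquely (degree ≤ 3).
Evaluate each Lagrange basis at u = 5:
L_0(5) = (5)·(3)·(1)/[(-2)·(-4)·(-6)] = -5/16
L_1(5) = (7)·(3)·(1)/[(2)·(-2)·(-4)] = 21/16
L_2(5) = (7)·(5)·(1)/[(4)·(2)·(-2)] = -35/16
L_3(5) = (7)·(5)·(3)/[(6)·(4)·(2)] = 35/16
Sum: 1·(-5/16) + 0 + (-6)·(-35/16) + 3·(35/16) = 155/8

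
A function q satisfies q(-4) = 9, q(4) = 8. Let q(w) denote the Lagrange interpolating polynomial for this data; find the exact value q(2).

Evaluate each Lagrange basis at w = 2:
L_0(2) = (-2)/[(-8)] = 1/4
L_1(2) = (6)/[(8)] = 3/4
Sum: 9·(1/4) + 8·(3/4) = 33/4

33/4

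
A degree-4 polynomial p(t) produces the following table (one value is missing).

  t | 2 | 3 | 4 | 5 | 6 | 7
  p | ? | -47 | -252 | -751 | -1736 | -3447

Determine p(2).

8

The 5 known values determine p uniquely (degree ≤ 4).
L_0(2) = (-2)·(-3)·(-4)·(-5)/[(-1)·(-2)·(-3)·(-4)] = 5
L_1(2) = (-1)·(-3)·(-4)·(-5)/[(1)·(-1)·(-2)·(-3)] = -10
L_2(2) = (-1)·(-2)·(-4)·(-5)/[(2)·(1)·(-1)·(-2)] = 10
L_3(2) = (-1)·(-2)·(-3)·(-5)/[(3)·(2)·(1)·(-1)] = -5
L_4(2) = (-1)·(-2)·(-3)·(-4)/[(4)·(3)·(2)·(1)] = 1
Sum: (-47)·(5) + (-252)·(-10) + (-751)·(10) + (-1736)·(-5) + (-3447)·(1) = 8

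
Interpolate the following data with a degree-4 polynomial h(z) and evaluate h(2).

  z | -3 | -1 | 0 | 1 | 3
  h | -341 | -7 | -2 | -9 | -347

Evaluate each Lagrange basis at z = 2:
L_0(2) = (3)·(2)·(1)·(-1)/[(-2)·(-3)·(-4)·(-6)] = -1/24
L_1(2) = (5)·(2)·(1)·(-1)/[(2)·(-1)·(-2)·(-4)] = 5/8
L_2(2) = (5)·(3)·(1)·(-1)/[(3)·(1)·(-1)·(-3)] = -5/3
L_3(2) = (5)·(3)·(2)·(-1)/[(4)·(2)·(1)·(-2)] = 15/8
L_4(2) = (5)·(3)·(2)·(1)/[(6)·(4)·(3)·(2)] = 5/24
Sum: (-341)·(-1/24) + (-7)·(5/8) + (-2)·(-5/3) + (-9)·(15/8) + (-347)·(5/24) = -76

-76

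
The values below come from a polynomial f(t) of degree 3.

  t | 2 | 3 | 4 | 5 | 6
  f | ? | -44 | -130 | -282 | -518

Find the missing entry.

-6

The 4 known values determine f uniquely (degree ≤ 3).
L_0(2) = (-2)·(-3)·(-4)/[(-1)·(-2)·(-3)] = 4
L_1(2) = (-1)·(-3)·(-4)/[(1)·(-1)·(-2)] = -6
L_2(2) = (-1)·(-2)·(-4)/[(2)·(1)·(-1)] = 4
L_3(2) = (-1)·(-2)·(-3)/[(3)·(2)·(1)] = -1
Sum: (-44)·(4) + (-130)·(-6) + (-282)·(4) + (-518)·(-1) = -6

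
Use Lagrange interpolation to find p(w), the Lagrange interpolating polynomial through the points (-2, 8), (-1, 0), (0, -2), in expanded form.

p(w) = 3w^2 + w - 2

L_0(w) = (w + 1)w / [2] = (1/2)w^2 + (1/2)w
L_1(w) = (w + 2)w / [-1] = -w^2 - 2w
L_2(w) = (w + 2)(w + 1) / [2] = (1/2)w^2 + (3/2)w + 1
p(w) = 8·L_0 + 0·L_1 + (-2)·L_2
  8·L_0(w) = 4w^2 + 4w
  0·L_1(w) = 0
  (-2)·L_2(w) = -w^2 - 3w - 2
Adding term by term: 3w^2 + w - 2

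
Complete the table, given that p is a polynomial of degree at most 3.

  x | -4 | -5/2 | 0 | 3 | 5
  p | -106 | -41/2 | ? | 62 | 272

2

The 4 known values determine p uniquely (degree ≤ 3).
L_0(0) = (5/2)·(-3)·(-5)/[(-3/2)·(-7)·(-9)] = -25/63
L_1(0) = (4)·(-3)·(-5)/[(3/2)·(-11/2)·(-15/2)] = 32/33
L_2(0) = (4)·(5/2)·(-5)/[(7)·(11/2)·(-2)] = 50/77
L_3(0) = (4)·(5/2)·(-3)/[(9)·(15/2)·(2)] = -2/9
Sum: (-106)·(-25/63) + (-41/2)·(32/33) + 62·(50/77) + 272·(-2/9) = 2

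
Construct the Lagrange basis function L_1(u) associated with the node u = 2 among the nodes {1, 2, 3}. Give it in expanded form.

L_1(u) = (u - 1)(u - 3) / [(1)·(-1)]
       = (u^2 - 4u + 3) / (-1)

L_1(u) = -u^2 + 4u - 3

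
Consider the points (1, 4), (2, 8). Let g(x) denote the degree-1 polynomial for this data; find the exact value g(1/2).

Evaluate each Lagrange basis at x = 1/2:
L_0(1/2) = (-3/2)/[(-1)] = 3/2
L_1(1/2) = (-1/2)/[(1)] = -1/2
Sum: 4·(3/2) + 8·(-1/2) = 2

2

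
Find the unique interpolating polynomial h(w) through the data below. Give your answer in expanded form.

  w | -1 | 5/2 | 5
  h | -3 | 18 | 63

Newton's divided differences:
h[-1,5/2] = (18 - (-3)) / (5/2 - (-1)) = 6
h[5/2,5] = (63 - 18) / (5 - 5/2) = 18
h[-1,5/2,5] = (18 - 6) / (5 - (-1)) = 2
h(w) = -3 + 6·(w + 1) + 2·(w + 1)(w - 5/2)
Expanding: h(w) = 2w^2 + 3w - 2

h(w) = 2w^2 + 3w - 2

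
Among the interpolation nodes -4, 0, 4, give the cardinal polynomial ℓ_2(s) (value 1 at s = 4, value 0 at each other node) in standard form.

ℓ_2(s) = (s + 4)s / [(8)·(4)]
       = (s^2 + 4s) / (32)

ℓ_2(s) = (1/32)s^2 + (1/8)s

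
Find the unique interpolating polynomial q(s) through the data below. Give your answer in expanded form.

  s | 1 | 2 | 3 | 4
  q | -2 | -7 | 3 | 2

L_0(s) = (s - 2)(s - 3)(s - 4) / [-6] = -(1/6)s^3 + (3/2)s^2 - (13/3)s + 4
L_1(s) = (s - 1)(s - 3)(s - 4) / [2] = (1/2)s^3 - 4s^2 + (19/2)s - 6
L_2(s) = (s - 1)(s - 2)(s - 4) / [-2] = -(1/2)s^3 + (7/2)s^2 - 7s + 4
L_3(s) = (s - 1)(s - 2)(s - 3) / [6] = (1/6)s^3 - s^2 + (11/6)s - 1
q(s) = (-2)·L_0 + (-7)·L_1 + 3·L_2 + 2·L_3
  (-2)·L_0(s) = (1/3)s^3 - 3s^2 + (26/3)s - 8
  (-7)·L_1(s) = -(7/2)s^3 + 28s^2 - (133/2)s + 42
  3·L_2(s) = -(3/2)s^3 + (21/2)s^2 - 21s + 12
  2·L_3(s) = (1/3)s^3 - 2s^2 + (11/3)s - 2
Adding term by term: -(13/3)s^3 + (67/2)s^2 - (451/6)s + 44

q(s) = -(13/3)s^3 + (67/2)s^2 - (451/6)s + 44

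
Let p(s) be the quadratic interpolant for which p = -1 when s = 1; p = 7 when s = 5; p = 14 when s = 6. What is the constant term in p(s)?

2

Build the Lagrange basis polynomials:
L_0(s) = (s - 5)(s - 6) / [20] = (1/20)s^2 - (11/20)s + 3/2
L_1(s) = (s - 1)(s - 6) / [-4] = -(1/4)s^2 + (7/4)s - 3/2
L_2(s) = (s - 1)(s - 5) / [5] = (1/5)s^2 - (6/5)s + 1
p(s) = (-1)·L_0 + 7·L_1 + 14·L_2
Only the constant term is needed; take it from each L_i and combine:
(-1)·(3/2) + 7·(-3/2) + 14·(1) = 2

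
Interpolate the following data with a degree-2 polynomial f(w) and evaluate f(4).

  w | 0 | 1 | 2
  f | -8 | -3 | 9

Using Newton's divided-difference form:
f[0,1] = (-3 - (-8)) / (1 - 0) = 5
f[1,2] = (9 - (-3)) / (2 - 1) = 12
f[0,1,2] = (12 - 5) / (2 - 0) = 7/2
f(4) = -8 + 5·(4) + (7/2)·(4)·(3) = 54

54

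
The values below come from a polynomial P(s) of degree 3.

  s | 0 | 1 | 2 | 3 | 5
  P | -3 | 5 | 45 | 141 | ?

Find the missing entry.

597

The 4 known values determine P uniquely (degree ≤ 3).
Evaluate each Lagrange basis at s = 5:
L_0(5) = (4)·(3)·(2)/[(-1)·(-2)·(-3)] = -4
L_1(5) = (5)·(3)·(2)/[(1)·(-1)·(-2)] = 15
L_2(5) = (5)·(4)·(2)/[(2)·(1)·(-1)] = -20
L_3(5) = (5)·(4)·(3)/[(3)·(2)·(1)] = 10
Sum: (-3)·(-4) + 5·(15) + 45·(-20) + 141·(10) = 597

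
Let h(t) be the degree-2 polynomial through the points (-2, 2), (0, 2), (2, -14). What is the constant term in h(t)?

2

Build the Lagrange basis polynomials:
L_0(t) = t(t - 2) / [8] = (1/8)t^2 - (1/4)t
L_1(t) = (t + 2)(t - 2) / [-4] = -(1/4)t^2 + 1
L_2(t) = (t + 2)t / [8] = (1/8)t^2 + (1/4)t
h(t) = 2·L_0 + 2·L_1 + (-14)·L_2
Only the constant term is needed; take it from each L_i and combine:
2·(0) + 2·(1) + (-14)·(0) = 2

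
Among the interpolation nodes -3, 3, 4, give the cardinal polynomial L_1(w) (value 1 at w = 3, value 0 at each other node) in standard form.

L_1(w) = (w + 3)(w - 4) / [(6)·(-1)]
       = (w^2 - w - 12) / (-6)

L_1(w) = -(1/6)w^2 + (1/6)w + 2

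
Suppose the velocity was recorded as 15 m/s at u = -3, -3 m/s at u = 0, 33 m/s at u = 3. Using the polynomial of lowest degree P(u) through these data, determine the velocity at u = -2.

3

Evaluate each Lagrange basis at u = -2:
L_0(-2) = (-2)·(-5)/[(-3)·(-6)] = 5/9
L_1(-2) = (1)·(-5)/[(3)·(-3)] = 5/9
L_2(-2) = (1)·(-2)/[(6)·(3)] = -1/9
Sum: 15·(5/9) + (-3)·(5/9) + 33·(-1/9) = 3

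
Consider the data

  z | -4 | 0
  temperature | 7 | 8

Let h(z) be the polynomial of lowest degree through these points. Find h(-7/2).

Evaluate each Lagrange basis at z = -7/2:
L_0(-7/2) = (-7/2)/[(-4)] = 7/8
L_1(-7/2) = (1/2)/[(4)] = 1/8
Sum: 7·(7/8) + 8·(1/8) = 57/8

57/8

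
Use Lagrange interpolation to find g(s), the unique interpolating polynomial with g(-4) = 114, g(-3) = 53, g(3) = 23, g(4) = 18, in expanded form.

g(s) = -s^3 + 4s^2 + 4s + 2

L_0(s) = (s + 3)(s - 3)(s - 4) / [-56] = -(1/56)s^3 + (1/14)s^2 + (9/56)s - 9/14
L_1(s) = (s + 4)(s - 3)(s - 4) / [42] = (1/42)s^3 - (1/14)s^2 - (8/21)s + 8/7
L_2(s) = (s + 4)(s + 3)(s - 4) / [-42] = -(1/42)s^3 - (1/14)s^2 + (8/21)s + 8/7
L_3(s) = (s + 4)(s + 3)(s - 3) / [56] = (1/56)s^3 + (1/14)s^2 - (9/56)s - 9/14
g(s) = 114·L_0 + 53·L_1 + 23·L_2 + 18·L_3
  114·L_0(s) = -(57/28)s^3 + (57/7)s^2 + (513/28)s - 513/7
  53·L_1(s) = (53/42)s^3 - (53/14)s^2 - (424/21)s + 424/7
  23·L_2(s) = -(23/42)s^3 - (23/14)s^2 + (184/21)s + 184/7
  18·L_3(s) = (9/28)s^3 + (9/7)s^2 - (81/28)s - 81/7
Adding term by term: -s^3 + 4s^2 + 4s + 2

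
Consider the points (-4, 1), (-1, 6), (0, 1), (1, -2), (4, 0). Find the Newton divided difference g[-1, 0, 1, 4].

g[-1,0] = (1 - 6) / (0 - (-1)) = -5
g[0,1] = (-2 - 1) / (1 - 0) = -3
g[1,4] = (0 - (-2)) / (4 - 1) = 2/3
g[-1,0,1] = (-3 - (-5)) / (1 - (-1)) = 1
g[0,1,4] = (2/3 - (-3)) / (4 - 0) = 11/12
g[-1,0,1,4] = (11/12 - 1) / (4 - (-1)) = -1/60

-1/60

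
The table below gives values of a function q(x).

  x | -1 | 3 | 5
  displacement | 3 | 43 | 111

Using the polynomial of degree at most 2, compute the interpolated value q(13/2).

Using Newton's divided-difference form:
q[-1,3] = (43 - 3) / (3 - (-1)) = 10
q[3,5] = (111 - 43) / (5 - 3) = 34
q[-1,3,5] = (34 - 10) / (5 - (-1)) = 4
q(13/2) = 3 + 10·(15/2) + 4·(15/2)·(7/2) = 183

183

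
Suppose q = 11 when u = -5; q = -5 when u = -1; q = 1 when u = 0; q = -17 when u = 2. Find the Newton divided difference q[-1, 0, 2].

-5

q[-1,0] = (1 - (-5)) / (0 - (-1)) = 6
q[0,2] = (-17 - 1) / (2 - 0) = -9
q[-1,0,2] = (-9 - 6) / (2 - (-1)) = -5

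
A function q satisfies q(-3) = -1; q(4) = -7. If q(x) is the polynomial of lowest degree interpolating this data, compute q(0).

-25/7

Evaluate each Lagrange basis at x = 0:
L_0(0) = (-4)/[(-7)] = 4/7
L_1(0) = (3)/[(7)] = 3/7
Sum: (-1)·(4/7) + (-7)·(3/7) = -25/7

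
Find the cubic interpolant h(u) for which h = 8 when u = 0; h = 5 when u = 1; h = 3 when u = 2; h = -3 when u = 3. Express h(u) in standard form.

Build the Lagrange basis polynomials:
L_0(u) = (u - 1)(u - 2)(u - 3) / [-6] = -(1/6)u^3 + u^2 - (11/6)u + 1
L_1(u) = u(u - 2)(u - 3) / [2] = (1/2)u^3 - (5/2)u^2 + 3u
L_2(u) = u(u - 1)(u - 3) / [-2] = -(1/2)u^3 + 2u^2 - (3/2)u
L_3(u) = u(u - 1)(u - 2) / [6] = (1/6)u^3 - (1/2)u^2 + (1/3)u
h(u) = 8·L_0 + 5·L_1 + 3·L_2 + (-3)·L_3
  8·L_0(u) = -(4/3)u^3 + 8u^2 - (44/3)u + 8
  5·L_1(u) = (5/2)u^3 - (25/2)u^2 + 15u
  3·L_2(u) = -(3/2)u^3 + 6u^2 - (9/2)u
  (-3)·L_3(u) = -(1/2)u^3 + (3/2)u^2 - u
Adding term by term: -(5/6)u^3 + 3u^2 - (31/6)u + 8

h(u) = -(5/6)u^3 + 3u^2 - (31/6)u + 8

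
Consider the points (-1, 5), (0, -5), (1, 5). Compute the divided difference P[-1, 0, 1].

10

P[-1,0] = (-5 - 5) / (0 - (-1)) = -10
P[0,1] = (5 - (-5)) / (1 - 0) = 10
P[-1,0,1] = (10 - (-10)) / (1 - (-1)) = 10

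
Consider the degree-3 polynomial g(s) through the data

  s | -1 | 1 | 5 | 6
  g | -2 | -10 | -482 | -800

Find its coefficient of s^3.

-3

The leading coefficient equals the top divided difference g[-1,1,5,6].
g[-1,1] = (-10 - (-2)) / (1 - (-1)) = -4
g[1,5] = (-482 - (-10)) / (5 - 1) = -118
g[5,6] = (-800 - (-482)) / (6 - 5) = -318
g[-1,1,5] = (-118 - (-4)) / (5 - (-1)) = -19
g[1,5,6] = (-318 - (-118)) / (6 - 1) = -40
g[-1,1,5,6] = (-40 - (-19)) / (6 - (-1)) = -3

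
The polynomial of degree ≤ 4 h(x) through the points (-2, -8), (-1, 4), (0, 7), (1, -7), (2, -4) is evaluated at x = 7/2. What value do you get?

13447/64

Evaluate each Lagrange basis at x = 7/2:
L_0(7/2) = (9/2)·(7/2)·(5/2)·(3/2)/[(-1)·(-2)·(-3)·(-4)] = 315/128
L_1(7/2) = (11/2)·(7/2)·(5/2)·(3/2)/[(1)·(-1)·(-2)·(-3)] = -385/32
L_2(7/2) = (11/2)·(9/2)·(5/2)·(3/2)/[(2)·(1)·(-1)·(-2)] = 1485/64
L_3(7/2) = (11/2)·(9/2)·(7/2)·(3/2)/[(3)·(2)·(1)·(-1)] = -693/32
L_4(7/2) = (11/2)·(9/2)·(7/2)·(5/2)/[(4)·(3)·(2)·(1)] = 1155/128
Sum: (-8)·(315/128) + 4·(-385/32) + 7·(1485/64) + (-7)·(-693/32) + (-4)·(1155/128) = 13447/64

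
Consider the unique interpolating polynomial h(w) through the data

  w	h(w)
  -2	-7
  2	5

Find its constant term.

-1

L_0(w) = (w - 2) / [-4] = -(1/4)w + 1/2
L_1(w) = (w + 2) / [4] = (1/4)w + 1/2
h(w) = (-7)·L_0 + 5·L_1
Only the constant term is needed; take it from each L_i and combine:
(-7)·(1/2) + 5·(1/2) = -1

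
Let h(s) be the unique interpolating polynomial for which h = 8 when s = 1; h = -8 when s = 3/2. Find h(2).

-24

Evaluate each Lagrange basis at s = 2:
L_0(2) = (1/2)/[(-1/2)] = -1
L_1(2) = (1)/[(1/2)] = 2
Sum: 8·(-1) + (-8)·(2) = -24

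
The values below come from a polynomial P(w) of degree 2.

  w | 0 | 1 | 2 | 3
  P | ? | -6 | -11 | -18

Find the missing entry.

-3

The 3 known values determine P uniquely (degree ≤ 2).
L_0(0) = (-2)·(-3)/[(-1)·(-2)] = 3
L_1(0) = (-1)·(-3)/[(1)·(-1)] = -3
L_2(0) = (-1)·(-2)/[(2)·(1)] = 1
Sum: (-6)·(3) + (-11)·(-3) + (-18)·(1) = -3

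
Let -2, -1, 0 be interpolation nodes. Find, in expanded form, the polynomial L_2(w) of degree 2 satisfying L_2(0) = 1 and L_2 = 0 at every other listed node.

L_2(w) = (w + 2)(w + 1) / [(2)·(1)]
       = (w^2 + 3w + 2) / (2)

L_2(w) = (1/2)w^2 + (3/2)w + 1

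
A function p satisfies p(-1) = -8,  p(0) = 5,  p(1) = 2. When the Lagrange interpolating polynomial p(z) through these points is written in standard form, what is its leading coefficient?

-8

The leading coefficient equals the top divided difference p[-1,0,1].
p[-1,0] = (5 - (-8)) / (0 - (-1)) = 13
p[0,1] = (2 - 5) / (1 - 0) = -3
p[-1,0,1] = (-3 - 13) / (1 - (-1)) = -8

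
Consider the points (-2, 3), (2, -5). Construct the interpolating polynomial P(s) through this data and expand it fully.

Build the Lagrange basis polynomials:
L_0(s) = (s - 2) / [-4] = -(1/4)s + 1/2
L_1(s) = (s + 2) / [4] = (1/4)s + 1/2
P(s) = 3·L_0 + (-5)·L_1
  3·L_0(s) = -(3/4)s + 3/2
  (-5)·L_1(s) = -(5/4)s - 5/2
Adding term by term: -2s - 1

P(s) = -2s - 1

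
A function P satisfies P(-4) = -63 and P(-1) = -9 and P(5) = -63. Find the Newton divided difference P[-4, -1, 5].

P[-4,-1] = (-9 - (-63)) / (-1 - (-4)) = 18
P[-1,5] = (-63 - (-9)) / (5 - (-1)) = -9
P[-4,-1,5] = (-9 - 18) / (5 - (-4)) = -3

-3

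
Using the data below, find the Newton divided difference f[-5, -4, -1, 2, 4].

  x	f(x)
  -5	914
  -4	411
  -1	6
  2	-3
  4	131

1

f[-5,-4] = (411 - 914) / (-4 - (-5)) = -503
f[-4,-1] = (6 - 411) / (-1 - (-4)) = -135
f[-1,2] = (-3 - 6) / (2 - (-1)) = -3
f[2,4] = (131 - (-3)) / (4 - 2) = 67
f[-5,-4,-1] = (-135 - (-503)) / (-1 - (-5)) = 92
f[-4,-1,2] = (-3 - (-135)) / (2 - (-4)) = 22
f[-1,2,4] = (67 - (-3)) / (4 - (-1)) = 14
f[-5,-4,-1,2] = (22 - 92) / (2 - (-5)) = -10
f[-4,-1,2,4] = (14 - 22) / (4 - (-4)) = -1
f[-5,-4,-1,2,4] = (-1 - (-10)) / (4 - (-5)) = 1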